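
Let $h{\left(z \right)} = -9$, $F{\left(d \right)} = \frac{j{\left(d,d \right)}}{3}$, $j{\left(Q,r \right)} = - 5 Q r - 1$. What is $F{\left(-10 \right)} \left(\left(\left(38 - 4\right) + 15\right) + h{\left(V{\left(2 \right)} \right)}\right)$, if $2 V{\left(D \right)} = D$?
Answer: $-6680$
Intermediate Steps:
$j{\left(Q,r \right)} = -1 - 5 Q r$ ($j{\left(Q,r \right)} = - 5 Q r - 1 = -1 - 5 Q r$)
$F{\left(d \right)} = - \frac{1}{3} - \frac{5 d^{2}}{3}$ ($F{\left(d \right)} = \frac{-1 - 5 d d}{3} = \left(-1 - 5 d^{2}\right) \frac{1}{3} = - \frac{1}{3} - \frac{5 d^{2}}{3}$)
$V{\left(D \right)} = \frac{D}{2}$
$F{\left(-10 \right)} \left(\left(\left(38 - 4\right) + 15\right) + h{\left(V{\left(2 \right)} \right)}\right) = \left(- \frac{1}{3} - \frac{5 \left(-10\right)^{2}}{3}\right) \left(\left(\left(38 - 4\right) + 15\right) - 9\right) = \left(- \frac{1}{3} - \frac{500}{3}\right) \left(\left(34 + 15\right) - 9\right) = \left(- \frac{1}{3} - \frac{500}{3}\right) \left(49 - 9\right) = \left(-167\right) 40 = -6680$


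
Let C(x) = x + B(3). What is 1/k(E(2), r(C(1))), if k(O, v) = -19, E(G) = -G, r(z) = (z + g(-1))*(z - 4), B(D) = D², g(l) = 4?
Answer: -1/19 ≈ -0.052632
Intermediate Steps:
C(x) = 9 + x (C(x) = x + 3² = x + 9 = 9 + x)
r(z) = (-4 + z)*(4 + z) (r(z) = (z + 4)*(z - 4) = (4 + z)*(-4 + z) = (-4 + z)*(4 + z))
1/k(E(2), r(C(1))) = 1/(-19) = -1/19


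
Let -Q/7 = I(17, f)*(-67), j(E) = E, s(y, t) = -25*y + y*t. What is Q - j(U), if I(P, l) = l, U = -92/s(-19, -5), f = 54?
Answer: 7217956/285 ≈ 25326.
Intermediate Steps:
s(y, t) = -25*y + t*y
U = -46/285 (U = -92*(-1/(19*(-25 - 5))) = -92/((-19*(-30))) = -92/570 = -92*1/570 = -46/285 ≈ -0.16140)
Q = 25326 (Q = -378*(-67) = -7*(-3618) = 25326)
Q - j(U) = 25326 - 1*(-46/285) = 25326 + 46/285 = 7217956/285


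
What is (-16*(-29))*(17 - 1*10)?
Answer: 3248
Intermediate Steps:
(-16*(-29))*(17 - 1*10) = 464*(17 - 10) = 464*7 = 3248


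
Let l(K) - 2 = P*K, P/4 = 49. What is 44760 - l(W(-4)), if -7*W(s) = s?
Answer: 44646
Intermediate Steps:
P = 196 (P = 4*49 = 196)
W(s) = -s/7
l(K) = 2 + 196*K
44760 - l(W(-4)) = 44760 - (2 + 196*(-1/7*(-4))) = 44760 - (2 + 196*(4/7)) = 44760 - (2 + 112) = 44760 - 1*114 = 44760 - 114 = 44646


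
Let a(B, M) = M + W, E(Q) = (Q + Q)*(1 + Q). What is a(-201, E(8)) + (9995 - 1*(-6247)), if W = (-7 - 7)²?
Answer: 16582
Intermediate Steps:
W = 196 (W = (-14)² = 196)
E(Q) = 2*Q*(1 + Q) (E(Q) = (2*Q)*(1 + Q) = 2*Q*(1 + Q))
a(B, M) = 196 + M (a(B, M) = M + 196 = 196 + M)
a(-201, E(8)) + (9995 - 1*(-6247)) = (196 + 2*8*(1 + 8)) + (9995 - 1*(-6247)) = (196 + 2*8*9) + (9995 + 6247) = (196 + 144) + 16242 = 340 + 16242 = 16582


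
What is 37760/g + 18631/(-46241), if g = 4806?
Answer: 828259787/111117123 ≈ 7.4539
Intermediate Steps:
37760/g + 18631/(-46241) = 37760/4806 + 18631/(-46241) = 37760*(1/4806) + 18631*(-1/46241) = 18880/2403 - 18631/46241 = 828259787/111117123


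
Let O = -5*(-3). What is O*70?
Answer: 1050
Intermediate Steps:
O = 15
O*70 = 15*70 = 1050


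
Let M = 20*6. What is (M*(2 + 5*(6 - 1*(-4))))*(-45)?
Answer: -280800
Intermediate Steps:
M = 120
(M*(2 + 5*(6 - 1*(-4))))*(-45) = (120*(2 + 5*(6 - 1*(-4))))*(-45) = (120*(2 + 5*(6 + 4)))*(-45) = (120*(2 + 5*10))*(-45) = (120*(2 + 50))*(-45) = (120*52)*(-45) = 6240*(-45) = -280800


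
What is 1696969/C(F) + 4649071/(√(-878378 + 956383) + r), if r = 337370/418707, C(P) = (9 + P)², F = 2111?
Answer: -585674695372732384069139/12292521802218030433600 + 815054447950182279*√78005/13675375803464345 ≈ 16598.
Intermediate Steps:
r = 337370/418707 (r = 337370*(1/418707) = 337370/418707 ≈ 0.80574)
1696969/C(F) + 4649071/(√(-878378 + 956383) + r) = 1696969/((9 + 2111)²) + 4649071/(√(-878378 + 956383) + 337370/418707) = 1696969/(2120²) + 4649071/(√78005 + 337370/418707) = 1696969/4494400 + 4649071/(337370/418707 + √78005)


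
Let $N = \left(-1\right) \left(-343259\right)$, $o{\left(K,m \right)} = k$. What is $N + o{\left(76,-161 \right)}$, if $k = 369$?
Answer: $343628$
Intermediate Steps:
$o{\left(K,m \right)} = 369$
$N = 343259$
$N + o{\left(76,-161 \right)} = 343259 + 369 = 343628$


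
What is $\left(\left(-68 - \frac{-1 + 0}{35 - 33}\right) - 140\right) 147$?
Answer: $- \frac{61005}{2} \approx -30503.0$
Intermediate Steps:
$\left(\left(-68 - \frac{-1 + 0}{35 - 33}\right) - 140\right) 147 = \left(\left(-68 - - \frac{1}{2}\right) - 140\right) 147 = \left(\left(-68 + \frac{1}{2}\right) - 140\right) 147 = \left(- \frac{135}{2} - 140\right) 147 = \left(- \frac{415}{2}\right) 147 = - \frac{61005}{2}$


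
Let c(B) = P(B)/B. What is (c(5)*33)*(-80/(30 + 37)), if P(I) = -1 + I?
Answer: -2112/67 ≈ -31.522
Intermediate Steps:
c(B) = (-1 + B)/B
(c(5)*33)*(-80/(30 + 37)) = (((-1 + 5)/5)*33)*(-80/(30 + 37)) = (((⅕)*4)*33)*(-80/67) = ((⅘)*33)*(-80*1/67) = (132/5)*(-80/67) = -2112/67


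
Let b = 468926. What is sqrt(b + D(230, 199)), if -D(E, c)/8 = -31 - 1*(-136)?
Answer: sqrt(468086) ≈ 684.17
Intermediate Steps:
D(E, c) = -840 (D(E, c) = -8*(-31 - 1*(-136)) = -8*(-31 + 136) = -8*105 = -840)
sqrt(b + D(230, 199)) = sqrt(468926 - 840) = sqrt(468086)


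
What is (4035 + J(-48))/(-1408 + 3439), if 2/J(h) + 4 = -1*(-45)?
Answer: 165437/83271 ≈ 1.9867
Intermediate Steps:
J(h) = 2/41 (J(h) = 2/(-4 - 1*(-45)) = 2/(-4 + 45) = 2/41)
(4035 + J(-48))/(-1408 + 3439) = (4035 + 2/41)/(-1408 + 3439) = (165437/41)/2031 = (165437/41)*(1/2031) = 165437/83271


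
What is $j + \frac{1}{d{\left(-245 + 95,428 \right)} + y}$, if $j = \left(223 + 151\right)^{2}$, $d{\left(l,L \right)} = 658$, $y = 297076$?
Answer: $\frac{41645840985}{297734} \approx 1.3988 \cdot 10^{5}$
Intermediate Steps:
$j = 139876$ ($j = 374^{2} = 139876$)
$j + \frac{1}{d{\left(-245 + 95,428 \right)} + y} = 139876 + \frac{1}{658 + 297076} = 139876 + \frac{1}{297734} = \frac{41645840985}{297734}$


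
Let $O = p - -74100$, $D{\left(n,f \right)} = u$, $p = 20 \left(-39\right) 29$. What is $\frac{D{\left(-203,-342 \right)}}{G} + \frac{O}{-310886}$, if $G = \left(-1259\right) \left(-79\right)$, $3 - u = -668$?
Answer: $- \frac{2455823887}{15460516223} \approx -0.15884$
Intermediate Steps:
$u = 671$ ($u = 3 - -668 = 3 + 668 = 671$)
$p = -22620$ ($p = \left(-780\right) 29 = -22620$)
$D{\left(n,f \right)} = 671$
$O = 51480$ ($O = -22620 - -74100 = -22620 + 74100 = 51480$)
$G = 99461$
$\frac{D{\left(-203,-342 \right)}}{G} + \frac{O}{-310886} = \frac{671}{99461} + \frac{51480}{-310886} = 671 \cdot \frac{1}{99461} + 51480 \left(- \frac{1}{310886}\right) = \frac{671}{99461} - \frac{25740}{155443} = - \frac{2455823887}{15460516223}$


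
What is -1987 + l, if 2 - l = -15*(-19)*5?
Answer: -3410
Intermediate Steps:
l = -1423 (l = 2 - (-15*(-19))*5 = 2 - 285*5 = 2 - 1*1425 = 2 - 1425 = -1423)
-1987 + l = -1987 - 1423 = -3410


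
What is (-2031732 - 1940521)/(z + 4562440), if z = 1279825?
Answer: -3972253/5842265 ≈ -0.67992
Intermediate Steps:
(-2031732 - 1940521)/(z + 4562440) = (-2031732 - 1940521)/(1279825 + 4562440) = -3972253/5842265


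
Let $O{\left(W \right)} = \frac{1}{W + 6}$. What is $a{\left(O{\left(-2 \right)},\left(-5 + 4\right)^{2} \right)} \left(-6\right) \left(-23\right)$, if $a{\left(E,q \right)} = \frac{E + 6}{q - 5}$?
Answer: $- \frac{1725}{8} \approx -215.63$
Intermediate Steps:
$O{\left(W \right)} = \frac{1}{6 + W}$
$a{\left(E,q \right)} = \frac{6 + E}{-5 + q}$
$a{\left(O{\left(-2 \right)},\left(-5 + 4\right)^{2} \right)} \left(-6\right) \left(-23\right) = \frac{6 + \frac{1}{6 - 2}}{-5 + \left(-5 + 4\right)^{2}} \left(-6\right) \left(-23\right) = \frac{6 + \frac{1}{4}}{-5 + \left(-1\right)^{2}} \left(-6\right) \left(-23\right) = \frac{6 + \frac{1}{4}}{-5 + 1} \left(-6\right) \left(-23\right) = \frac{1}{-4} \cdot \frac{25}{4} \left(-6\right) \left(-23\right) = \left(- \frac{1}{4}\right) \frac{25}{4} \left(-6\right) \left(-23\right) = \left(- \frac{25}{16}\right) \left(-6\right) \left(-23\right) = \frac{75}{8} \left(-23\right) = - \frac{1725}{8}$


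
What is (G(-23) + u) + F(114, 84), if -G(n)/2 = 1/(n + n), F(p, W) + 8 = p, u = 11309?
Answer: 262546/23 ≈ 11415.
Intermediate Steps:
F(p, W) = -8 + p
G(n) = -1/n (G(n) = -2/(n + n) = -2*1/(2*n) = -1/n)
(G(-23) + u) + F(114, 84) = (-1/(-23) + 11309) + (-8 + 114) = (-1*(-1/23) + 11309) + 106 = (1/23 + 11309) + 106 = 260108/23 + 106 = 262546/23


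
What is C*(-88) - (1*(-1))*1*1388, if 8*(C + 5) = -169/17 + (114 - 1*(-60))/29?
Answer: 31813/17 ≈ 1871.4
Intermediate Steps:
C = -747/136 (C = -5 + (-169/17 + (114 - 1*(-60))/29)/8 = -5 + (-169*1/17 + (114 + 60)*(1/29))/8 = -5 + (-169/17 + 174*(1/29))/8 = -5 + (-169/17 + 6)/8 = -5 + (⅛)*(-67/17) = -5 - 67/136 = -747/136 ≈ -5.4926)
C*(-88) - (1*(-1))*1*1388 = -747/136*(-88) - (1*(-1))*1*1388 = 8217/17 - (-1*1)*1388 = 8217/17 - (-1)*1388 = 8217/17 - 1*(-1388) = 8217/17 + 1388 = 31813/17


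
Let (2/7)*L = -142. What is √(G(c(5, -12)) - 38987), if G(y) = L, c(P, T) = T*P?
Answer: 2*I*√9871 ≈ 198.71*I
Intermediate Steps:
c(P, T) = P*T
L = -497 (L = (7/2)*(-142) = -497)
G(y) = -497
√(G(c(5, -12)) - 38987) = √(-497 - 38987) = √(-39484) = 2*I*√9871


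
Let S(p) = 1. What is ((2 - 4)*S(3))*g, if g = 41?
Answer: -82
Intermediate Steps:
((2 - 4)*S(3))*g = ((2 - 4)*1)*41 = -2*1*41 = -2*41 = -82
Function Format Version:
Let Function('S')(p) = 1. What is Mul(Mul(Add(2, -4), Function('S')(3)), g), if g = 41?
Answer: -82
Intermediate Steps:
Mul(Mul(Add(2, -4), Function('S')(3)), g) = Mul(Mul(Add(2, -4), 1), 41) = Mul(Mul(-2, 1), 41) = Mul(-2, 41) = -82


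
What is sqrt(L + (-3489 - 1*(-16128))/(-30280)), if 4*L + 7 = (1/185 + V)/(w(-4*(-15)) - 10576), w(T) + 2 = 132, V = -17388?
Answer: I*sqrt(936972703730995770)/731455035 ≈ 1.3234*I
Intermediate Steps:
w(T) = 130 (w(T) = -2 + 132 = 130)
L = -10310791/7730040 (L = -7/4 + ((1/185 - 17388)/(130 - 10576))/4 = -7/4 + ((1/185 - 17388)/(-10446))/4 = -7/4 + (-3216779/185*(-1/10446))/4 = -7/4 + (1/4)*(3216779/1932510) = -7/4 + 3216779/7730040 = -10310791/7730040 ≈ -1.3339)
sqrt(L + (-3489 - 1*(-16128))/(-30280)) = sqrt(-10310791/7730040 + (-3489 - 1*(-16128))/(-30280)) = sqrt(-10310791/7730040 + (-3489 + 16128)*(-1/30280)) = sqrt(-10310791/7730040 + 12639*(-1/30280)) = sqrt(-10310791/7730040 - 12639/30280) = sqrt(-1280971022/731455035) = I*sqrt(936972703730995770)/731455035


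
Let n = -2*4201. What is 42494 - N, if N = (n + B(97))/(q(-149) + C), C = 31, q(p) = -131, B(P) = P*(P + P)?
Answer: 1064954/25 ≈ 42598.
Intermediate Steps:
B(P) = 2*P² (B(P) = P*(2*P) = 2*P²)
n = -8402
N = -2604/25 (N = (-8402 + 2*97²)/(-131 + 31) = (-8402 + 2*9409)/(-100) = (-8402 + 18818)*(-1/100) = 10416*(-1/100) = -2604/25 ≈ -104.16)
42494 - N = 42494 - 1*(-2604/25) = 42494 + 2604/25 = 1064954/25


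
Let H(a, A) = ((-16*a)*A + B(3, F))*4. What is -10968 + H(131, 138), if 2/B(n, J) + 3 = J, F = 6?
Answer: -3503872/3 ≈ -1.1680e+6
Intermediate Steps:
B(n, J) = 2/(-3 + J)
H(a, A) = 8/3 - 64*A*a (H(a, A) = ((-16*a)*A + 2/(-3 + 6))*4 = (-16*A*a + 2/3)*4 = (-16*A*a + 2*(⅓))*4 = (-16*A*a + ⅔)*4 = (⅔ - 16*A*a)*4 = 8/3 - 64*A*a)
-10968 + H(131, 138) = -10968 + (8/3 - 64*138*131) = -10968 + (8/3 - 1156992) = -10968 - 3470968/3 = -3503872/3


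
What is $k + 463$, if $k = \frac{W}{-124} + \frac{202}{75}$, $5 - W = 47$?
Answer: $\frac{2167049}{4650} \approx 466.03$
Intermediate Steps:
$W = -42$ ($W = 5 - 47 = -42$)
$k = \frac{14099}{4650}$ ($k = - \frac{42}{-124} + \frac{202}{75} = \left(-42\right) \left(- \frac{1}{124}\right) + 202 \cdot \frac{1}{75} = \frac{21}{62} + \frac{202}{75} = \frac{14099}{4650} \approx 3.032$)
$k + 463 = \frac{14099}{4650} + 463 = \frac{2167049}{4650}$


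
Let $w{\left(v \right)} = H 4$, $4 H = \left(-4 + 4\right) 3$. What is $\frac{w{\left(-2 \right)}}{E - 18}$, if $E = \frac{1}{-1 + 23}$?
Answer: $0$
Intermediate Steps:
$H = 0$ ($H = \frac{\left(-4 + 4\right) 3}{4} = \frac{0 \cdot 3}{4} = \frac{1}{4} \cdot 0 = 0$)
$w{\left(v \right)} = 0$ ($w{\left(v \right)} = 0 \cdot 4 = 0$)
$E = \frac{1}{22} \approx 0.045455$
$\frac{w{\left(-2 \right)}}{E - 18} = \frac{0}{\frac{1}{22} - 18} = \frac{0}{- \frac{395}{22}} = 0 \left(- \frac{22}{395}\right) = 0$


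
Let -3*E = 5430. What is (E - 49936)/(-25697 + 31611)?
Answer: -25873/2957 ≈ -8.7497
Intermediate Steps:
E = -1810 (E = -⅓*5430 = -1810)
(E - 49936)/(-25697 + 31611) = (-1810 - 49936)/(-25697 + 31611) = -51746/5914 = -51746*1/5914 = -25873/2957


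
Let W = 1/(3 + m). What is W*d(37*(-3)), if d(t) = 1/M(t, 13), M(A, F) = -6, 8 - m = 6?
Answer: -1/30 ≈ -0.033333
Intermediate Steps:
m = 2 (m = 8 - 1*6 = 8 - 6 = 2)
d(t) = -⅙ (d(t) = 1/(-6) = -⅙)
W = ⅕ (W = 1/(3 + 2) = 1/5 = ⅕ ≈ 0.20000)
W*d(37*(-3)) = (⅕)*(-⅙) = -1/30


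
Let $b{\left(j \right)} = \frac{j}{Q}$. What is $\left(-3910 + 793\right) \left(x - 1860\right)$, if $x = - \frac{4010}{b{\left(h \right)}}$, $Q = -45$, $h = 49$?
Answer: $- \frac{278379270}{49} \approx -5.6812 \cdot 10^{6}$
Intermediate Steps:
$b{\left(j \right)} = - \frac{j}{45}$ ($b{\left(j \right)} = \frac{j}{-45} = j \left(- \frac{1}{45}\right) = - \frac{j}{45}$)
$x = \frac{180450}{49}$ ($x = - \frac{4010}{\left(- \frac{1}{45}\right) 49} = - \frac{4010}{- \frac{49}{45}} = \left(-4010\right) \left(- \frac{45}{49}\right) = \frac{180450}{49} \approx 3682.7$)
$\left(-3910 + 793\right) \left(x - 1860\right) = \left(-3910 + 793\right) \left(\frac{180450}{49} - 1860\right) = \left(-3117\right) \frac{89310}{49} = - \frac{278379270}{49}$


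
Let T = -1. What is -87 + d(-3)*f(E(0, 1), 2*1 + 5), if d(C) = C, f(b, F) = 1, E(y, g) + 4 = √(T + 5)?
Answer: -90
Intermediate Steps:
E(y, g) = -2 (E(y, g) = -4 + √(-1 + 5) = -4 + √4 = -4 + 2 = -2)
-87 + d(-3)*f(E(0, 1), 2*1 + 5) = -87 - 3*1 = -87 - 3 = -90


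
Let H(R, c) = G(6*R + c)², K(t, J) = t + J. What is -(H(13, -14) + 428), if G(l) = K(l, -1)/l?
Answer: -1757057/4096 ≈ -428.97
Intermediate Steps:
K(t, J) = J + t
G(l) = (-1 + l)/l
H(R, c) = (-1 + c + 6*R)²/(c + 6*R)² (H(R, c) = ((-1 + (6*R + c))/(6*R + c))² = ((-1 + (c + 6*R))/(c + 6*R))² = ((-1 + c + 6*R)/(c + 6*R))² = (-1 + c + 6*R)²/(c + 6*R)²)
-(H(13, -14) + 428) = -((-1 - 14 + 6*13)²/(-14 + 6*13)² + 428) = -((-1 - 14 + 78)²/(-14 + 78)² + 428) = -(63²/64² + 428) = -((1/4096)*3969 + 428) = -(3969/4096 + 428) = -1*1757057/4096 = -1757057/4096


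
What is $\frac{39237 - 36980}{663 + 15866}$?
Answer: $\frac{2257}{16529} \approx 0.13655$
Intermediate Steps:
$\frac{39237 - 36980}{663 + 15866} = \frac{2257}{16529}$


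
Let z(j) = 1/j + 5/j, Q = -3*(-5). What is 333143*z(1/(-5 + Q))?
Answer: 19988580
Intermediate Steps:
Q = 15
z(j) = 6/j (z(j) = 1/j + 5/j = 6/j)
333143*z(1/(-5 + Q)) = 333143*(6/(1/(-5 + 15))) = 333143*(6/(1/10)) = 333143*(6/(⅒)) = 333143*(6*10) = 333143*60 = 19988580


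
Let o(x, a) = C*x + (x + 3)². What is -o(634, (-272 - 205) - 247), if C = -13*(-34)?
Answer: -685997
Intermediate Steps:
C = 442
o(x, a) = (3 + x)² + 442*x (o(x, a) = 442*x + (x + 3)² = 442*x + (3 + x)² = (3 + x)² + 442*x)
-o(634, (-272 - 205) - 247) = -((3 + 634)² + 442*634) = -(637² + 280228) = -(405769 + 280228) = -1*685997 = -685997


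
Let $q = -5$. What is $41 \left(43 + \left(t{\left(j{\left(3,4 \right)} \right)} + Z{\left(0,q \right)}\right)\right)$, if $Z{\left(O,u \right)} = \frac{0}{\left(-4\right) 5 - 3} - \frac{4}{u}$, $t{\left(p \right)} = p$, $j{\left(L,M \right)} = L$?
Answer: $\frac{9594}{5} \approx 1918.8$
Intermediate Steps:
$Z{\left(O,u \right)} = - \frac{4}{u}$ ($Z{\left(O,u \right)} = \frac{0}{-20 - 3} - \frac{4}{u} = \frac{0}{-23} - \frac{4}{u} = 0 \left(- \frac{1}{23}\right) - \frac{4}{u} = 0 - \frac{4}{u} = - \frac{4}{u}$)
$41 \left(43 + \left(t{\left(j{\left(3,4 \right)} \right)} + Z{\left(0,q \right)}\right)\right) = 41 \left(43 + \left(3 - \frac{4}{-5}\right)\right) = 41 \left(43 + \left(3 - - \frac{4}{5}\right)\right) = 41 \left(43 + \left(3 + \frac{4}{5}\right)\right) = 41 \left(43 + \frac{19}{5}\right) = 41 \cdot \frac{234}{5} = \frac{9594}{5}$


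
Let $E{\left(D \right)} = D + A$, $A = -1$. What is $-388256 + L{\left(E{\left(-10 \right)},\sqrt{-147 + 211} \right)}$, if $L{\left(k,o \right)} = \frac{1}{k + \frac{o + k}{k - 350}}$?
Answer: $- \frac{1540600169}{3968} \approx -3.8826 \cdot 10^{5}$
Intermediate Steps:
$E{\left(D \right)} = -1 + D$ ($E{\left(D \right)} = D - 1 = -1 + D$)
$L{\left(k,o \right)} = \frac{1}{k + \frac{k + o}{-350 + k}}$
$-388256 + L{\left(E{\left(-10 \right)},\sqrt{-147 + 211} \right)} = -388256 + \frac{-350 - 11}{\sqrt{-147 + 211} + \left(-1 - 10\right)^{2} - 349 \left(-1 - 10\right)} = -388256 + \frac{-350 - 11}{\sqrt{64} + \left(-11\right)^{2} - -3839} = -388256 + \frac{1}{8 + 121 + 3839} \left(-361\right) = -388256 + \frac{1}{3968} \left(-361\right) = -388256 - \frac{361}{3968} = - \frac{1540600169}{3968}$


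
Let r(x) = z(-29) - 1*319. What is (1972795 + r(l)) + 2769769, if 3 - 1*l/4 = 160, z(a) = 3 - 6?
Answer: 4742242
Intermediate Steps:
z(a) = -3
l = -628 (l = 12 - 4*160 = 12 - 640 = -628)
r(x) = -322 (r(x) = -3 - 1*319 = -3 - 319 = -322)
(1972795 + r(l)) + 2769769 = (1972795 - 322) + 2769769 = 1972473 + 2769769 = 4742242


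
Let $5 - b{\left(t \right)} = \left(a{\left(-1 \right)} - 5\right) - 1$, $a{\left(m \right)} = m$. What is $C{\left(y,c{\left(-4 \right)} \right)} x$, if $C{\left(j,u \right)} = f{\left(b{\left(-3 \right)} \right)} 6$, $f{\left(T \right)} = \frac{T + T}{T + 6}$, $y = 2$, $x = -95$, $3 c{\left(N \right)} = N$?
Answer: $-760$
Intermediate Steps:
$c{\left(N \right)} = \frac{N}{3}$
$b{\left(t \right)} = 12$ ($b{\left(t \right)} = 5 - \left(\left(-1 - 5\right) - 1\right) = 5 - \left(-6 - 1\right) = 5 - -7 = 5 + 7 = 12$)
$f{\left(T \right)} = \frac{2 T}{6 + T}$
$C{\left(j,u \right)} = 8$ ($C{\left(j,u \right)} = 2 \cdot 12 \frac{1}{6 + 12} \cdot 6 = 2 \cdot 12 \cdot \frac{1}{18} \cdot 6 = \frac{4}{3} \cdot 6 = 8$)
$C{\left(y,c{\left(-4 \right)} \right)} x = 8 \left(-95\right) = -760$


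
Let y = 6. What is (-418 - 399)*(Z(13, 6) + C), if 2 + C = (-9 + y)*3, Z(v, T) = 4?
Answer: 5719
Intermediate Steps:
C = -11 (C = -2 + (-9 + 6)*3 = -2 - 3*3 = -2 - 9 = -11)
(-418 - 399)*(Z(13, 6) + C) = (-418 - 399)*(4 - 11) = -817*(-7) = 5719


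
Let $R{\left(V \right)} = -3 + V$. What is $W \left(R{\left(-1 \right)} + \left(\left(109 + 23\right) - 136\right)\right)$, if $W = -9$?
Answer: $72$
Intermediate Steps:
$W \left(R{\left(-1 \right)} + \left(\left(109 + 23\right) - 136\right)\right) = - 9 \left(\left(-3 - 1\right) + \left(\left(109 + 23\right) - 136\right)\right) = - 9 \left(-4 + \left(132 - 136\right)\right) = - 9 \left(-4 - 4\right) = \left(-9\right) \left(-8\right) = 72$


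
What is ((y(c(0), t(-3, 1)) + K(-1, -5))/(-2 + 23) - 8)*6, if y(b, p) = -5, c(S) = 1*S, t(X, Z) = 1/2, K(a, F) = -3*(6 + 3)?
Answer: -400/7 ≈ -57.143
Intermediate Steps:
K(a, F) = -27 (K(a, F) = -3*9 = -27)
t(X, Z) = ½ (t(X, Z) = 1*(½) = ½)
c(S) = S
((y(c(0), t(-3, 1)) + K(-1, -5))/(-2 + 23) - 8)*6 = ((-5 - 27)/(-2 + 23) - 8)*6 = (-32/21 - 8)*6 = -200/21*6 = -400/7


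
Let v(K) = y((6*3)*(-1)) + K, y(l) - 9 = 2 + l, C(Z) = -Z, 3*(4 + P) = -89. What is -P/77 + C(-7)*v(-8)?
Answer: -24154/231 ≈ -104.56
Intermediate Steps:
P = -101/3 (P = -4 + (⅓)*(-89) = -4 - 89/3 = -101/3 ≈ -33.667)
y(l) = 11 + l (y(l) = 9 + (2 + l) = 11 + l)
v(K) = -7 + K (v(K) = (11 + (6*3)*(-1)) + K = (11 + 18*(-1)) + K = (11 - 18) + K = -7 + K)
-P/77 + C(-7)*v(-8) = -1*(-101/3)/77 + (-1*(-7))*(-7 - 8) = (101/3)*(1/77) + 7*(-15) = 101/231 - 105 = -24154/231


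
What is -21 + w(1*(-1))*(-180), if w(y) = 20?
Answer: -3621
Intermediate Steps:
-21 + w(1*(-1))*(-180) = -21 + 20*(-180) = -21 - 3600 = -3621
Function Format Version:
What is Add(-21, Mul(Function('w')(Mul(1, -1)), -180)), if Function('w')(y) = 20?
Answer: -3621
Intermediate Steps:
Add(-21, Mul(Function('w')(Mul(1, -1)), -180)) = Add(-21, Mul(20, -180)) = Add(-21, -3600) = -3621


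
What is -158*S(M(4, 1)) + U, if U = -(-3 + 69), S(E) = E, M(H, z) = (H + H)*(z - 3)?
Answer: 2462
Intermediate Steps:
M(H, z) = 2*H*(-3 + z) (M(H, z) = (2*H)*(-3 + z) = 2*H*(-3 + z))
U = -66 (U = -1*66 = -66)
-158*S(M(4, 1)) + U = -316*4*(-3 + 1) - 66 = -316*4*(-2) - 66 = -158*(-16) - 66 = 2528 - 66 = 2462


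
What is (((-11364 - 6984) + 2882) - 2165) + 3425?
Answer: -14206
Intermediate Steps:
(((-11364 - 6984) + 2882) - 2165) + 3425 = ((-18348 + 2882) - 2165) + 3425 = (-15466 - 2165) + 3425 = -17631 + 3425 = -14206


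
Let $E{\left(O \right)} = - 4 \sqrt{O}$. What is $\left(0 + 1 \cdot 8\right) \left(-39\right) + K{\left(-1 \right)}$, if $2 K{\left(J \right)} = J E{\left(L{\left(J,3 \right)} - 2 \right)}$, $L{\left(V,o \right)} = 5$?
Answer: $-312 + 2 \sqrt{3} \approx -308.54$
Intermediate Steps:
$K{\left(J \right)} = - 2 J \sqrt{3}$ ($K{\left(J \right)} = \frac{J \left(- 4 \sqrt{5 - 2}\right)}{2} = \frac{J \left(- 4 \sqrt{3}\right)}{2} = \frac{\left(-4\right) J \sqrt{3}}{2} = - 2 J \sqrt{3}$)
$\left(0 + 1 \cdot 8\right) \left(-39\right) + K{\left(-1 \right)} = \left(0 + 1 \cdot 8\right) \left(-39\right) - - 2 \sqrt{3} = \left(0 + 8\right) \left(-39\right) + 2 \sqrt{3} = 8 \left(-39\right) + 2 \sqrt{3} = -312 + 2 \sqrt{3}$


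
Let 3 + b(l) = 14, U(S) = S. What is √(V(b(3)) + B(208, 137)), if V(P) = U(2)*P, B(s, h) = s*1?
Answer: √230 ≈ 15.166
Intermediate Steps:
B(s, h) = s
b(l) = 11 (b(l) = -3 + 14 = 11)
V(P) = 2*P
√(V(b(3)) + B(208, 137)) = √(2*11 + 208) = √(22 + 208) = √230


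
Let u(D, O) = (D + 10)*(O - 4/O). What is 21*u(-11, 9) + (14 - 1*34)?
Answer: -599/3 ≈ -199.67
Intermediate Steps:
u(D, O) = (10 + D)*(O - 4/O)
21*u(-11, 9) + (14 - 1*34) = 21*((-40 - 4*(-11) + 9²*(10 - 11))/9) + (14 - 1*34) = 21*((-40 + 44 + 81*(-1))/9) + (14 - 34) = 21*((-40 + 44 - 81)/9) - 20 = 21*((⅑)*(-77)) - 20 = 21*(-77/9) - 20 = -539/3 - 20 = -599/3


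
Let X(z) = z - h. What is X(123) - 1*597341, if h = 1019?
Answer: -598237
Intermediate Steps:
X(z) = -1019 + z (X(z) = z - 1*1019 = z - 1019 = -1019 + z)
X(123) - 1*597341 = (-1019 + 123) - 1*597341 = -896 - 597341 = -598237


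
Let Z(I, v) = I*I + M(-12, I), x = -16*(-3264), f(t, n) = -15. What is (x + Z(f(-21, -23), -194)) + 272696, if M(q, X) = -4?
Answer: 325141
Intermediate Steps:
x = 52224
Z(I, v) = -4 + I**2 (Z(I, v) = I*I - 4 = I**2 - 4 = -4 + I**2)
(x + Z(f(-21, -23), -194)) + 272696 = (52224 + (-4 + (-15)**2)) + 272696 = (52224 + (-4 + 225)) + 272696 = (52224 + 221) + 272696 = 52445 + 272696 = 325141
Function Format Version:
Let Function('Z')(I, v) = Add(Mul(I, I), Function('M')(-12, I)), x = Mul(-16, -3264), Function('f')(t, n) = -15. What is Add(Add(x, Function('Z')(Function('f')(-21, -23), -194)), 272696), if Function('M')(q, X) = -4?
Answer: 325141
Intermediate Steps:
x = 52224
Function('Z')(I, v) = Add(-4, Pow(I, 2)) (Function('Z')(I, v) = Add(Mul(I, I), -4) = Add(Pow(I, 2), -4) = Add(-4, Pow(I, 2)))
Add(Add(x, Function('Z')(Function('f')(-21, -23), -194)), 272696) = Add(Add(52224, Add(-4, Pow(-15, 2))), 272696) = Add(Add(52224, Add(-4, 225)), 272696) = Add(Add(52224, 221), 272696) = Add(52445, 272696) = 325141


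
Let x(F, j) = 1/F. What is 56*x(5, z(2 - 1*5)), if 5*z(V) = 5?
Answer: 56/5 ≈ 11.200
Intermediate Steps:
z(V) = 1 (z(V) = (⅕)*5 = 1)
56*x(5, z(2 - 1*5)) = 56/5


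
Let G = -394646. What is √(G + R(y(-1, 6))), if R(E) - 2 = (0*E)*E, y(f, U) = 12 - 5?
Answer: 2*I*√98661 ≈ 628.21*I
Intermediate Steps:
y(f, U) = 7
R(E) = 2 (R(E) = 2 + (0*E)*E = 2 + 0*E = 2 + 0 = 2)
√(G + R(y(-1, 6))) = √(-394646 + 2) = √(-394644) = 2*I*√98661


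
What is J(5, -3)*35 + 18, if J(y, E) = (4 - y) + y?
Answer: 158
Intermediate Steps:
J(y, E) = 4
J(5, -3)*35 + 18 = 4*35 + 18 = 140 + 18 = 158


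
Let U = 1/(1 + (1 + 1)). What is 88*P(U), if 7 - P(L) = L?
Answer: 1760/3 ≈ 586.67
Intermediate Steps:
U = ⅓ (U = 1/(1 + 2) = 1/3 = ⅓ ≈ 0.33333)
P(L) = 7 - L
88*P(U) = 88*(7 - 1*⅓) = 88*(7 - ⅓) = 88*(20/3) = 1760/3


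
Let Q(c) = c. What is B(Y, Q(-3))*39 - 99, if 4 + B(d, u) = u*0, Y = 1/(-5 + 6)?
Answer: -255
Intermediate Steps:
Y = 1 (Y = 1/1 = 1)
B(d, u) = -4 (B(d, u) = -4 + u*0 = -4 + 0 = -4)
B(Y, Q(-3))*39 - 99 = -4*39 - 99 = -156 - 99 = -255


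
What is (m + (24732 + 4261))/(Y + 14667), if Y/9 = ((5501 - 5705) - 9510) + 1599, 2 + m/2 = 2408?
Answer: -33805/58368 ≈ -0.57917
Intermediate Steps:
m = 4812 (m = -4 + 2*2408 = -4 + 4816 = 4812)
Y = -73035 (Y = 9*(((5501 - 5705) - 9510) + 1599) = 9*((-204 - 9510) + 1599) = 9*(-9714 + 1599) = 9*(-8115) = -73035)
(m + (24732 + 4261))/(Y + 14667) = (4812 + (24732 + 4261))/(-73035 + 14667) = (4812 + 28993)/(-58368) = 33805*(-1/58368) = -33805/58368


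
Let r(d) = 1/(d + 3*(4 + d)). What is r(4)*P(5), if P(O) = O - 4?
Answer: 1/28 ≈ 0.035714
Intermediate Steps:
P(O) = -4 + O
r(d) = 1/(12 + 4*d) (r(d) = 1/(d + (12 + 3*d)) = 1/(12 + 4*d))
r(4)*P(5) = (1/(4*(3 + 4)))*(-4 + 5) = ((¼)/7)*1 = ((¼)*(⅐))*1 = (1/28)*1 = 1/28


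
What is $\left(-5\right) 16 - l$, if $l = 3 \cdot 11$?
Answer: $-113$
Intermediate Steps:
$l = 33$
$\left(-5\right) 16 - l = \left(-5\right) 16 - 33 = -80 - 33 = -113$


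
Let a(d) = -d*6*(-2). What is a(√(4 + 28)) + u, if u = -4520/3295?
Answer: -904/659 + 48*√2 ≈ 66.510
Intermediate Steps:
a(d) = 12*d (a(d) = -6*d*(-2) = -(-12)*d = 12*d)
u = -904/659 (u = -4520*1/3295 = -904/659 ≈ -1.3718)
a(√(4 + 28)) + u = 12*√(4 + 28) - 904/659 = 12*√32 - 904/659 = 12*(4*√2) - 904/659 = 48*√2 - 904/659 = -904/659 + 48*√2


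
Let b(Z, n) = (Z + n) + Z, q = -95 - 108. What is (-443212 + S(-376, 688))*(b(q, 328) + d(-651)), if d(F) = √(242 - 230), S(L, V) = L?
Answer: 34599864 - 887176*√3 ≈ 3.3063e+7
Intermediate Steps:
q = -203
d(F) = 2*√3 (d(F) = √12 = 2*√3)
b(Z, n) = n + 2*Z
(-443212 + S(-376, 688))*(b(q, 328) + d(-651)) = (-443212 - 376)*((328 + 2*(-203)) + 2*√3) = -443588*((328 - 406) + 2*√3) = -443588*(-78 + 2*√3) = 34599864 - 887176*√3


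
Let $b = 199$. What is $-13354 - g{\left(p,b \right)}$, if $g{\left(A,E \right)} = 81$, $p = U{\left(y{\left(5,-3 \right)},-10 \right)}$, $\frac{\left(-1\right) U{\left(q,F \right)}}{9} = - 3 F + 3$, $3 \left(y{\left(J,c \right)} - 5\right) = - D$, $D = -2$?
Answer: $-13435$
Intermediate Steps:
$y{\left(J,c \right)} = \frac{17}{3}$ ($y{\left(J,c \right)} = 5 + \frac{\left(-1\right) \left(-2\right)}{3} = 5 + \frac{1}{3} \cdot 2 = 5 + \frac{2}{3} = \frac{17}{3}$)
$U{\left(q,F \right)} = -27 + 27 F$ ($U{\left(q,F \right)} = - 9 \left(- 3 F + 3\right) = - 9 \left(3 - 3 F\right) = -27 + 27 F$)
$p = -297$ ($p = -27 + 27 \left(-10\right) = -27 - 270 = -297$)
$-13354 - g{\left(p,b \right)} = -13354 - 81 = -13435$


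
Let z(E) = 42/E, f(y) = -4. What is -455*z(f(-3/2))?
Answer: 9555/2 ≈ 4777.5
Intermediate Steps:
-455*z(f(-3/2)) = -19110/(-4) = -19110*(-1)/4 = -455*(-21/2) = 9555/2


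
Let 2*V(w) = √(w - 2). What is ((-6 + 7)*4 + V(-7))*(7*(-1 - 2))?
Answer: -84 - 63*I/2 ≈ -84.0 - 31.5*I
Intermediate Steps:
V(w) = √(-2 + w)/2 (V(w) = √(w - 2)/2 = √(-2 + w)/2)
((-6 + 7)*4 + V(-7))*(7*(-1 - 2)) = ((-6 + 7)*4 + √(-2 - 7)/2)*(7*(-1 - 2)) = (1*4 + √(-9)/2)*(7*(-3)) = (4 + (3*I)/2)*(-21) = (4 + 3*I/2)*(-21) = -84 - 63*I/2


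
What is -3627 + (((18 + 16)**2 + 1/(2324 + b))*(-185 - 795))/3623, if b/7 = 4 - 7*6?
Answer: -299743531/76083 ≈ -3939.7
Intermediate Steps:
b = -266 (b = 7*(4 - 7*6) = 7*(4 - 42) = 7*(-38) = -266)
-3627 + (((18 + 16)**2 + 1/(2324 + b))*(-185 - 795))/3623 = -3627 + (((18 + 16)**2 + 1/(2324 - 266))*(-185 - 795))/3623 = -3627 + ((34**2 + 1/2058)*(-980))*(1/3623) = -3627 + ((1156 + 1/2058)*(-980))*(1/3623) = -3627 + ((2379049/2058)*(-980))*(1/3623) = -3627 - 23790490/21*1/3623 = -3627 - 23790490/76083 = -299743531/76083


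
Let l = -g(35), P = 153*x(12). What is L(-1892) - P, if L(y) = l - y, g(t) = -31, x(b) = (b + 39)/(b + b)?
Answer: 12783/8 ≈ 1597.9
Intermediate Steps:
x(b) = (39 + b)/(2*b) (x(b) = (39 + b)/((2*b)) = (39 + b)*(1/(2*b)) = (39 + b)/(2*b))
P = 2601/8 (P = 153*((½)*(39 + 12)/12) = 153*((½)*(1/12)*51) = 153*(17/8) = 2601/8 ≈ 325.13)
l = 31 (l = -1*(-31) = 31)
L(y) = 31 - y
L(-1892) - P = (31 - 1*(-1892)) - 1*2601/8 = (31 + 1892) - 2601/8 = 1923 - 2601/8 = 12783/8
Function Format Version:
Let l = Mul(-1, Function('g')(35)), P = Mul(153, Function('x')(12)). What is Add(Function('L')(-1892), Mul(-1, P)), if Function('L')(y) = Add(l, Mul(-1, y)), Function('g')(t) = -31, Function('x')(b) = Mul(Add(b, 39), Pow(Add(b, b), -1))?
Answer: Rational(12783, 8) ≈ 1597.9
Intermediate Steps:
Function('x')(b) = Mul(Rational(1, 2), Pow(b, -1), Add(39, b)) (Function('x')(b) = Mul(Add(39, b), Pow(Mul(2, b), -1)) = Mul(Add(39, b), Mul(Rational(1, 2), Pow(b, -1))) = Mul(Rational(1, 2), Pow(b, -1), Add(39, b)))
P = Rational(2601, 8) (P = Mul(153, Mul(Rational(1, 2), Pow(12, -1), Add(39, 12))) = Mul(153, Mul(Rational(1, 2), Rational(1, 12), 51)) = Mul(153, Rational(17, 8)) = Rational(2601, 8) ≈ 325.13)
l = 31 (l = Mul(-1, -31) = 31)
Function('L')(y) = Add(31, Mul(-1, y))
Add(Function('L')(-1892), Mul(-1, P)) = Add(Add(31, Mul(-1, -1892)), Mul(-1, Rational(2601, 8))) = Add(Add(31, 1892), Rational(-2601, 8)) = Add(1923, Rational(-2601, 8)) = Rational(12783, 8)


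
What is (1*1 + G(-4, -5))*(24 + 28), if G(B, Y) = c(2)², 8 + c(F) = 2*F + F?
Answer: 260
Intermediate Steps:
c(F) = -8 + 3*F (c(F) = -8 + (2*F + F) = -8 + 3*F)
G(B, Y) = 4 (G(B, Y) = (-8 + 3*2)² = (-8 + 6)² = (-2)² = 4)
(1*1 + G(-4, -5))*(24 + 28) = (1*1 + 4)*(24 + 28) = (1 + 4)*52 = 5*52 = 260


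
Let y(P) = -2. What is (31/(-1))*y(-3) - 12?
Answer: 50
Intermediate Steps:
(31/(-1))*y(-3) - 12 = (31/(-1))*(-2) - 12 = (31*(-1))*(-2) - 12 = -31*(-2) - 12 = 62 - 12 = 50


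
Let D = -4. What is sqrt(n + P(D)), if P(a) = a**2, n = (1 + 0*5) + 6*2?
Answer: sqrt(29) ≈ 5.3852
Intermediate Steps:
n = 13 (n = (1 + 0) + 12 = 1 + 12 = 13)
sqrt(n + P(D)) = sqrt(13 + (-4)**2) = sqrt(13 + 16) = sqrt(29)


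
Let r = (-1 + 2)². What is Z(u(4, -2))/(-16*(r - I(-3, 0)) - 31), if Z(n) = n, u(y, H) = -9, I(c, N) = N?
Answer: 9/47 ≈ 0.19149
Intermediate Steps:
r = 1 (r = 1² = 1)
Z(u(4, -2))/(-16*(r - I(-3, 0)) - 31) = -9/(-16*(1 - 1*0) - 31) = -9/(-16*(1 + 0) - 31) = -9/(-16*1 - 31) = -9/(-16 - 31) = -9/(-47) = -9*(-1/47) = 9/47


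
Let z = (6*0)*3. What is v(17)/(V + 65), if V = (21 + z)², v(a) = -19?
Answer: -19/506 ≈ -0.037549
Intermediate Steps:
z = 0 (z = 0*3 = 0)
V = 441 (V = (21 + 0)² = 21² = 441)
v(17)/(V + 65) = -19/(441 + 65) = -19/506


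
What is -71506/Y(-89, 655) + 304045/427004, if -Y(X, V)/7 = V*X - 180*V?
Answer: 344465113401/526651788460 ≈ 0.65407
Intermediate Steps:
Y(X, V) = 1260*V - 7*V*X (Y(X, V) = -7*(V*X - 180*V) = -7*(-180*V + V*X) = 1260*V - 7*V*X)
-71506/Y(-89, 655) + 304045/427004 = -71506*1/(4585*(180 - 1*(-89))) + 304045/427004 = -71506*1/(4585*(180 + 89)) + 304045*(1/427004) = -71506/(7*655*269) + 304045/427004 = -71506/1233365 + 304045/427004 = 344465113401/526651788460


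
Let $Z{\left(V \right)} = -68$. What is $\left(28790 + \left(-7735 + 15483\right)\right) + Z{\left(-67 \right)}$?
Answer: $36470$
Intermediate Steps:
$\left(28790 + \left(-7735 + 15483\right)\right) + Z{\left(-67 \right)} = \left(28790 + \left(-7735 + 15483\right)\right) - 68 = \left(28790 + 7748\right) - 68 = 36538 - 68 = 36470$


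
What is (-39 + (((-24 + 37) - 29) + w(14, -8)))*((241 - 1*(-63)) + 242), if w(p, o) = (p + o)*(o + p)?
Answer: -10374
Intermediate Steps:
w(p, o) = (o + p)² (w(p, o) = (o + p)*(o + p) = (o + p)²)
(-39 + (((-24 + 37) - 29) + w(14, -8)))*((241 - 1*(-63)) + 242) = (-39 + (((-24 + 37) - 29) + (-8 + 14)²))*((241 - 1*(-63)) + 242) = (-39 + ((13 - 29) + 6²))*((241 + 63) + 242) = (-39 + (-16 + 36))*(304 + 242) = (-39 + 20)*546 = -19*546 = -10374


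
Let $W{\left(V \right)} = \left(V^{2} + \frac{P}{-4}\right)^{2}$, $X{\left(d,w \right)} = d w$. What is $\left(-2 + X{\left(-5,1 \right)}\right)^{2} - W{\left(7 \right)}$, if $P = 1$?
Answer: $- \frac{37241}{16} \approx -2327.6$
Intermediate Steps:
$W{\left(V \right)} = \left(- \frac{1}{4} + V^{2}\right)^{2}$ ($W{\left(V \right)} = \left(V^{2} + 1 \frac{1}{-4}\right)^{2} = \left(V^{2} + 1 \left(- \frac{1}{4}\right)\right)^{2} = \left(V^{2} - \frac{1}{4}\right)^{2} = \left(- \frac{1}{4} + V^{2}\right)^{2}$)
$\left(-2 + X{\left(-5,1 \right)}\right)^{2} - W{\left(7 \right)} = \left(-2 - 5\right)^{2} - \frac{\left(-1 + 4 \cdot 7^{2}\right)^{2}}{16} = \left(-2 - 5\right)^{2} - \frac{\left(-1 + 4 \cdot 49\right)^{2}}{16} = \left(-7\right)^{2} - \frac{\left(-1 + 196\right)^{2}}{16} = 49 - \frac{195^{2}}{16} = 49 - \frac{1}{16} \cdot 38025 = 49 - \frac{38025}{16} = - \frac{37241}{16}$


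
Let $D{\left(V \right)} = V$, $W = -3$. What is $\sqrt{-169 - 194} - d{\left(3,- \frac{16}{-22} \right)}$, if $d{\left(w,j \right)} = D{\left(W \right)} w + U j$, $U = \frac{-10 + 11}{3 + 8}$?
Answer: $\frac{1081}{121} + 11 i \sqrt{3} \approx 8.9339 + 19.053 i$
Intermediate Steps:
$U = \frac{1}{11}$ ($U = 1 \cdot \frac{1}{11} = \frac{1}{11} \approx 0.090909$)
$d{\left(w,j \right)} = - 3 w + \frac{j}{11}$
$\sqrt{-169 - 194} - d{\left(3,- \frac{16}{-22} \right)} = \sqrt{-169 - 194} - \left(\left(-3\right) 3 + \frac{\left(-16\right) \frac{1}{-22}}{11}\right) = \sqrt{-363} - \left(-9 + \frac{\left(-16\right) \left(- \frac{1}{22}\right)}{11}\right) = 11 i \sqrt{3} - \left(-9 + \frac{1}{11} \cdot \frac{8}{11}\right) = 11 i \sqrt{3} - \left(-9 + \frac{8}{121}\right) = 11 i \sqrt{3} - - \frac{1081}{121} = 11 i \sqrt{3} + \frac{1081}{121} = \frac{1081}{121} + 11 i \sqrt{3}$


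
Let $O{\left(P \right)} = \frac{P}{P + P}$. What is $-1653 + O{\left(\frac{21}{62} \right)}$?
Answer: $- \frac{3305}{2} \approx -1652.5$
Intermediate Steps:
$O{\left(P \right)} = \frac{1}{2}$ ($O{\left(P \right)} = \frac{P}{2 P} = P \frac{1}{2 P} = \frac{1}{2}$)
$-1653 + O{\left(\frac{21}{62} \right)} = -1653 + \frac{1}{2} = - \frac{3305}{2}$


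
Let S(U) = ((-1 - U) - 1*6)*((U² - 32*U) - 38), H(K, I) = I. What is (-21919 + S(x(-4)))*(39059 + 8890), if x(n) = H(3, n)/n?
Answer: -1024526283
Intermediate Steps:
x(n) = 1 (x(n) = n/n = 1)
S(U) = (-7 - U)*(-38 + U² - 32*U) (S(U) = ((-1 - U) - 6)*(-38 + U² - 32*U) = (-7 - U)*(-38 + U² - 32*U))
(-21919 + S(x(-4)))*(39059 + 8890) = (-21919 + (266 - 1*1³ + 25*1² + 262*1))*(39059 + 8890) = (-21919 + (266 - 1*1 + 25*1 + 262))*47949 = (-21919 + (266 - 1 + 25 + 262))*47949 = (-21919 + 552)*47949 = -21367*47949 = -1024526283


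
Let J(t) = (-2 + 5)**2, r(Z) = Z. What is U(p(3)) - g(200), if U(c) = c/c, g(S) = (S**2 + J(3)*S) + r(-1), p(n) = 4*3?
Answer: -41798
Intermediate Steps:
p(n) = 12
J(t) = 9 (J(t) = 3**2 = 9)
g(S) = -1 + S**2 + 9*S (g(S) = (S**2 + 9*S) - 1 = -1 + S**2 + 9*S)
U(c) = 1
U(p(3)) - g(200) = 1 - (-1 + 200**2 + 9*200) = 1 - (-1 + 40000 + 1800) = 1 - 1*41799 = 1 - 41799 = -41798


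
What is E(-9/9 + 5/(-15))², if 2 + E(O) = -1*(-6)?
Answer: 16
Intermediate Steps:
E(O) = 4 (E(O) = -2 - 1*(-6) = -2 + 6 = 4)
E(-9/9 + 5/(-15))² = 4² = 16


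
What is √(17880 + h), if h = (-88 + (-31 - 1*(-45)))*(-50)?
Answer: 2*√5395 ≈ 146.90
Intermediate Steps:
h = 3700 (h = (-88 + (-31 + 45))*(-50) = (-88 + 14)*(-50) = -74*(-50) = 3700)
√(17880 + h) = √(17880 + 3700) = √21580 = 2*√5395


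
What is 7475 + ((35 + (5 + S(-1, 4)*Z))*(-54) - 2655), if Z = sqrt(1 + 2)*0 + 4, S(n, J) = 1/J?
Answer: 2606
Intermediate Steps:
Z = 4 (Z = sqrt(3)*0 + 4 = 0 + 4 = 4)
7475 + ((35 + (5 + S(-1, 4)*Z))*(-54) - 2655) = 7475 + ((35 + (5 + 4/4))*(-54) - 2655) = 7475 + ((35 + (5 + (1/4)*4))*(-54) - 2655) = 7475 + ((35 + (5 + 1))*(-54) - 2655) = 7475 + ((35 + 6)*(-54) - 2655) = 7475 + (41*(-54) - 2655) = 7475 + (-2214 - 2655) = 7475 - 4869 = 2606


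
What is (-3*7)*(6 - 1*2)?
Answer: -84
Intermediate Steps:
(-3*7)*(6 - 1*2) = -21*(6 - 2) = -21*4 = -84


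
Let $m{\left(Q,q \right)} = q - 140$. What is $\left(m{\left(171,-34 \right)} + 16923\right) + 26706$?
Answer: $43455$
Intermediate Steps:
$m{\left(Q,q \right)} = -140 + q$
$\left(m{\left(171,-34 \right)} + 16923\right) + 26706 = \left(\left(-140 - 34\right) + 16923\right) + 26706 = \left(-174 + 16923\right) + 26706 = 16749 + 26706 = 43455$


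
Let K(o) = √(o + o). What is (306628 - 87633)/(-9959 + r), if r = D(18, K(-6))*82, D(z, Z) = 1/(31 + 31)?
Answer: -6788845/308688 ≈ -21.993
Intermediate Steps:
K(o) = √2*√o (K(o) = √(2*o) = √2*√o)
D(z, Z) = 1/62
r = 41/31 (r = (1/62)*82 = 41/31 ≈ 1.3226)
(306628 - 87633)/(-9959 + r) = (306628 - 87633)/(-9959 + 41/31) = 218995/(-308688/31) = 218995*(-31/308688) = -6788845/308688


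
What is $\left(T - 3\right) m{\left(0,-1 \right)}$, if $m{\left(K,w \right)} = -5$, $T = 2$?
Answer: $5$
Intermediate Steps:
$\left(T - 3\right) m{\left(0,-1 \right)} = \left(2 - 3\right) \left(-5\right) = \left(-1\right) \left(-5\right) = 5$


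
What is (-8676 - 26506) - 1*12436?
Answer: -47618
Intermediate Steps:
(-8676 - 26506) - 1*12436 = -35182 - 12436 = -47618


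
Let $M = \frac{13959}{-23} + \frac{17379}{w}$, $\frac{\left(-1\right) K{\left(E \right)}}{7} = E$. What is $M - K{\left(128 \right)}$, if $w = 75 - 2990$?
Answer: $\frac{18982118}{67045} \approx 283.13$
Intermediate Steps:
$K{\left(E \right)} = - 7 E$
$w = -2915$ ($w = 75 - 2990 = -2915$)
$M = - \frac{41090202}{67045}$ ($M = \frac{13959}{-23} + \frac{17379}{-2915} = 13959 \left(- \frac{1}{23}\right) + 17379 \left(- \frac{1}{2915}\right) = - \frac{13959}{23} - \frac{17379}{2915} = - \frac{41090202}{67045} \approx -612.88$)
$M - K{\left(128 \right)} = - \frac{41090202}{67045} - \left(-7\right) 128 = - \frac{41090202}{67045} - -896 = - \frac{41090202}{67045} + 896 = \frac{18982118}{67045}$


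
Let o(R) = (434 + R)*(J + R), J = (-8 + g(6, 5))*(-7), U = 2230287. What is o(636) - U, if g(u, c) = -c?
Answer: -1452397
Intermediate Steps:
J = 91 (J = (-8 - 1*5)*(-7) = (-8 - 5)*(-7) = -13*(-7) = 91)
o(R) = (91 + R)*(434 + R) (o(R) = (434 + R)*(91 + R) = (91 + R)*(434 + R))
o(636) - U = (39494 + 636² + 525*636) - 1*2230287 = (39494 + 404496 + 333900) - 2230287 = 777890 - 2230287 = -1452397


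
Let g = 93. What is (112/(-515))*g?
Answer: -10416/515 ≈ -20.225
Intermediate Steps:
(112/(-515))*g = (112/(-515))*93 = (112*(-1/515))*93 = -112/515*93 = -10416/515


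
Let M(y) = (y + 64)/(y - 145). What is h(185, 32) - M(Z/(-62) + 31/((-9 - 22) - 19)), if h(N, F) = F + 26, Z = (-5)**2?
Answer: 601141/10288 ≈ 58.431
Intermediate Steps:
Z = 25
M(y) = (64 + y)/(-145 + y)
h(N, F) = 26 + F
h(185, 32) - M(Z/(-62) + 31/((-9 - 22) - 19)) = (26 + 32) - (64 + (25/(-62) + 31/((-9 - 22) - 19)))/(-145 + (25/(-62) + 31/((-9 - 22) - 19))) = 58 - (64 + (25*(-1/62) + 31/(-31 - 19)))/(-145 + (25*(-1/62) + 31/(-31 - 19))) = 58 - (64 + (-25/62 + 31/(-50)))/(-145 + (-25/62 + 31/(-50))) = 58 - (64 + (-25/62 + 31*(-1/50)))/(-145 + (-25/62 + 31*(-1/50))) = 58 - (64 + (-25/62 - 31/50))/(-145 + (-25/62 - 31/50)) = 58 - (64 - 793/775)/(-145 - 793/775) = 58 - 48807/((-113168/775)*775) = 58 - (-775)*48807/(113168*775) = 58 - 1*(-4437/10288) = 58 + 4437/10288 = 601141/10288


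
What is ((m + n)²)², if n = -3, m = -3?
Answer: 1296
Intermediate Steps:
((m + n)²)² = ((-3 - 3)²)² = ((-6)²)² = 36² = 1296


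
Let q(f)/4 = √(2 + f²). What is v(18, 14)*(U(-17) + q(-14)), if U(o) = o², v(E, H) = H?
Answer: 4046 + 168*√22 ≈ 4834.0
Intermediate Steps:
q(f) = 4*√(2 + f²)
v(18, 14)*(U(-17) + q(-14)) = 14*((-17)² + 4*√(2 + (-14)²)) = 14*(289 + 4*√(2 + 196)) = 14*(289 + 4*√198) = 14*(289 + 4*(3*√22)) = 14*(289 + 12*√22) = 4046 + 168*√22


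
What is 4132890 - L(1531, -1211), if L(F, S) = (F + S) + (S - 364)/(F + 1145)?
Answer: 3686252965/892 ≈ 4.1326e+6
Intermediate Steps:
L(F, S) = F + S + (-364 + S)/(1145 + F) (L(F, S) = (F + S) + (-364 + S)/(1145 + F) = F + S + (-364 + S)/(1145 + F))
4132890 - L(1531, -1211) = 4132890 - (-364 + 1531² + 1145*1531 + 1146*(-1211) + 1531*(-1211))/(1145 + 1531) = 4132890 - (-364 + 2343961 + 1752995 - 1387806 - 1854041)/2676 = 4132890 - 854745/2676 = 4132890 - 1*284915/892 = 4132890 - 284915/892 = 3686252965/892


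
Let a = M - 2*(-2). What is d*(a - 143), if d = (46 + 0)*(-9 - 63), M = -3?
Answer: 470304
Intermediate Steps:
a = 1 (a = -3 - 2*(-2) = -3 + 4 = 1)
d = -3312 (d = 46*(-72) = -3312)
d*(a - 143) = -3312*(1 - 143) = -3312*(-142) = 470304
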